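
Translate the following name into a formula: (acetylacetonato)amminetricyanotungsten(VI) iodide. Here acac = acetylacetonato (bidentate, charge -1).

Ligands: 3 cyano (CN, -1), 1 ammine (NH3, neutral), 1 acetylacetonato (acac, -1). Ligand charge sum = -4.
Charge balance with iodide (-1) requires 1 complex ion per 2 iodide.

[W(acac)(CN)3(NH3)]I2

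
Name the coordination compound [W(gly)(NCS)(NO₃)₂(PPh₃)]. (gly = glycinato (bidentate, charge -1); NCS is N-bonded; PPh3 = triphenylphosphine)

(glycinato)isothiocyanatodinitrato(triphenylphosphine)tungsten(IV)

There is no counter-ion, so the complex is neutral overall.
Ligand charges: 1×glycinato (-1 each), 1×isothiocyanato (-1 each), 2×nitrato (-1 each), 1×triphenylphosphine (neutral); total -4. So W + (-4) = 0, giving W = +4.
Ligands are named alphabetically: glycinato before isothiocyanato before nitrato before triphenylphosphine.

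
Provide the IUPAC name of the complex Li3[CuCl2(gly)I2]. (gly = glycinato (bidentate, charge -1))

lithium dichloro(glycinato)diiodocuprate(II)

The 3 lithium counter-ions carry a total charge of +3, so each complex ion is 3−.
Ligand charges: 2×chloro (-1 each), 2×iodo (-1 each), 1×glycinato (-1 each); total -5. So Cu + (-5) = 3−, giving Cu = +2.
Ligands are named alphabetically: chloro before glycinato before iodo.
The complex ion is anionic, so copper takes the -ate form cuprate(II).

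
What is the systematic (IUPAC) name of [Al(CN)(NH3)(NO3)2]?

There is no counter-ion, so the complex is neutral overall.
Ligand charges: 1×cyano (-1 each), 2×nitrato (-1 each), 1×ammine (neutral); total -3. So Al + (-3) = 0, giving Al = +3.
Ligands are named alphabetically: ammine before cyano before nitrato.

amminecyanodinitratoaluminium(III)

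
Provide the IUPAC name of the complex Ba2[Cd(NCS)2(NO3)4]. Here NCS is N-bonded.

barium diisothiocyanatotetranitratocadmate(II)

The 2 barium counter-ions carry a total charge of +4, so each complex ion is 4−.
Ligand charges: 4×nitrato (-1 each), 2×isothiocyanato (-1 each); total -6. So Cd + (-6) = 4−, giving Cd = +2.
The complex ion is anionic, so cadmium takes the -ate form cadmate(II).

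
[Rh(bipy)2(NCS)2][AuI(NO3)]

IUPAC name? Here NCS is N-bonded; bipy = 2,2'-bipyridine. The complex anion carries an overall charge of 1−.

bis(2,2'-bipyridine)diisothiocyanatorhodium(III) iodonitratoaurate(I)

The complex anion is given as 1−; its ligand charges sum to -2, so Au = +1.
A 1:1 salt means the cation carries the equal and opposite charge, 1+.
Cation: ligand charges sum to -2; for the ion to be 1+, Rh = +3.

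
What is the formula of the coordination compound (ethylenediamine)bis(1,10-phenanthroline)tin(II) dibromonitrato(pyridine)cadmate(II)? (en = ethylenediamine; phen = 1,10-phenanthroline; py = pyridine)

Cation [Sn…]: ligand charges 0, Sn(II) ⇒ ion charge 2+.
Anion [Cd…]: ligand charges -3, Cd(II) ⇒ ion charge 1−.
One 2+ cation requires 2 of the 1− anion.

[Sn(en)(phen)2][CdBr2(NO3)(py)]2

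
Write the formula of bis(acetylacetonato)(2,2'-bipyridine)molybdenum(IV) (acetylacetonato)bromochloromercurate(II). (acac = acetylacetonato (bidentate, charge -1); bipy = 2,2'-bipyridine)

[Mo(acac)2(bipy)][Hg(acac)BrCl]2

Cation [Mo…]: ligand charges -2, Mo(IV) ⇒ ion charge 2+.
Anion [Hg…]: ligand charges -3, Hg(II) ⇒ ion charge 1−.
One 2+ cation requires 2 of the 1− anion.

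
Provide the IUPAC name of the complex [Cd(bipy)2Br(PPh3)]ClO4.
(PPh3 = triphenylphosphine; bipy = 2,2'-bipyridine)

bis(2,2'-bipyridine)bromo(triphenylphosphine)cadmium(II) perchlorate

The 1 perchlorate counter-ion carries a total charge of -1, so each complex ion is 1+.
Ligand charges: 1×triphenylphosphine (neutral), 2×2,2'-bipyridine (neutral), 1×bromo (-1 each); total -1. So Cd + (-1) = 1+, giving Cd = +2.
Ligands are named alphabetically: bipyridine before bromo before triphenylphosphine.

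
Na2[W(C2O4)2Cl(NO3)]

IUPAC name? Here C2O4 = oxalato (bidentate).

sodium chloronitratodioxalatotungstate(IV)

The 2 sodium counter-ions carry a total charge of +2, so each complex ion is 2−.
Ligand charges: 1×chloro (-1 each), 1×nitrato (-1 each), 2×oxalato (-2 each); total -6. So W + (-6) = 2−, giving W = +4.
Ligands are named alphabetically: chloro before nitrato before oxalato.
The complex ion is anionic, so tungsten takes the -ate form tungstate(IV).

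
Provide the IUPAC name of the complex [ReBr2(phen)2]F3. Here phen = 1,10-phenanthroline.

dibromobis(1,10-phenanthroline)rhenium(V) fluoride

The 3 fluoride counter-ions carry a total charge of -3, so each complex ion is 3+.
Ligand charges: 2×bromo (-1 each), 2×1,10-phenanthroline (neutral); total -2. So Re + (-2) = 3+, giving Re = +5.
Ligands are named alphabetically: bromo before phenanthroline.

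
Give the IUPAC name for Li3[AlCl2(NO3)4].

lithium dichlorotetranitratoaluminate(III)

The 3 lithium counter-ions carry a total charge of +3, so each complex ion is 3−.
Ligand charges: 2×chloro (-1 each), 4×nitrato (-1 each); total -6. So Al + (-6) = 3−, giving Al = +3.
Ligands are named alphabetically: chloro before nitrato.
The complex ion is anionic, so aluminium takes the -ate form aluminate(III).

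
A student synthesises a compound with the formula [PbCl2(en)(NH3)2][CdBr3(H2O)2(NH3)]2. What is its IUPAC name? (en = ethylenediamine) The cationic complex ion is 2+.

Both ions are complex: the cation is named first with the plain metal name, the anion second with the -ate form; each ion's ligands are alphabetised independently.
The complex cation is given as 2+; its ligand charges sum to -2, so Pb = +4.
With 2 anions per cation, each anion must be 2/2 = 1−.
Anion: ligand charges sum to -3; for the ion to be 1−, Cd = +2.

diamminedichloro(ethylenediamine)lead(IV) amminediaquatribromocadmate(II)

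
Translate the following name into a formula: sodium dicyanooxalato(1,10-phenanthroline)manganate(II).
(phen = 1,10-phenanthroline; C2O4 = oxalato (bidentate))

Na2[Mn(C2O4)(CN)2(phen)]

Ligands: 1 1,10-phenanthroline (phen, neutral), 2 cyano (CN, -1), 1 oxalato (C2O4, -2). Ligand charge sum = -4.
Charge balance with sodium (+1) requires 1 complex ion per 2 sodium.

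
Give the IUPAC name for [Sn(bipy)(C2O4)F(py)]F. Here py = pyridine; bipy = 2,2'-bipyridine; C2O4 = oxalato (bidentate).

(2,2'-bipyridine)fluorooxalato(pyridine)tin(IV) fluoride

The 1 fluoride counter-ion carries a total charge of -1, so each complex ion is 1+.
Ligand charges: 1×pyridine (neutral), 1×fluoro (-1 each), 1×2,2'-bipyridine (neutral), 1×oxalato (-2 each); total -3. So Sn + (-3) = 1+, giving Sn = +4.
Ligands are named alphabetically: bipyridine before fluoro before oxalato before pyridine.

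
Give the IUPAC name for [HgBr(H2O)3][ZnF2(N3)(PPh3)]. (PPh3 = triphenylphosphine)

triaquabromomercury(II) azidodifluoro(triphenylphosphine)zincate(II)

Both ions are complex: the cation is named first with the plain metal name, the anion second with the -ate form; each ion's ligands are alphabetised independently.
Zinc is always +2 in its complexes; the anion's ligand charges sum to -3, so the complex anion is 1−.
A 1:1 salt means the cation carries the equal and opposite charge, 1+.
Cation: ligand charges sum to -1; for the ion to be 1+, Hg = +2.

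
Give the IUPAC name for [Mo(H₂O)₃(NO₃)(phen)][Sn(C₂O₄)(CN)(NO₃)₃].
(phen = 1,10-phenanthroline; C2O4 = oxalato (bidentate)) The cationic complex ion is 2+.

triaquanitrato(1,10-phenanthroline)molybdenum(III) cyanotrinitratooxalatostannate(IV)

Both ions are complex: the cation is named first with the plain metal name, the anion second with the -ate form; each ion's ligands are alphabetised independently.
The complex cation is given as 2+; its ligand charges sum to -1, so Mo = +3.
A 1:1 salt means the anion carries the equal and opposite charge, 2−.
Anion: ligand charges sum to -6; for the ion to be 2−, Sn = +4.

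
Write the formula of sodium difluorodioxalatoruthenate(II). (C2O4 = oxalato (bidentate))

Na4[Ru(C2O4)2F2]

Ligands: 2 oxalato (C2O4, -2), 2 fluoro (F, -1). Ligand charge sum = -6.
Charge balance with sodium (+1) requires 1 complex ion per 4 sodium.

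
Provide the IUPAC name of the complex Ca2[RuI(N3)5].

calcium pentaazidoiodoruthenate(II)

The 2 calcium counter-ions carry a total charge of +4, so each complex ion is 4−.
Ligand charges: 5×azido (-1 each), 1×iodo (-1 each); total -6. So Ru + (-6) = 4−, giving Ru = +2.
Ligands are named alphabetically: azido before iodo.
The complex ion is anionic, so ruthenium takes the -ate form ruthenate(II).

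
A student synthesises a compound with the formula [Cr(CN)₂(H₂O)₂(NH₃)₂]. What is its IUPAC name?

diamminediaquadicyanochromium(II)

There is no counter-ion, so the complex is neutral overall.
Ligand charges: 2×aqua (neutral), 2×ammine (neutral), 2×cyano (-1 each); total -2. So Cr + (-2) = 0, giving Cr = +2.
Ligands are named alphabetically: ammine before aqua before cyano.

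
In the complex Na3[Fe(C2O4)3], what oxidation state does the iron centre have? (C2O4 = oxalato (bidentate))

3 sodium outside the brackets (+1 each) → the complex ion is 3−.
Ligand charges: 3×C2O4 = -6; sum -6.
Fe + (-6) = 3− ⇒ Fe is +3.

+3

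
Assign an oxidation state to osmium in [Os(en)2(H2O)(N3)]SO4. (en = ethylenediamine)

+3

1 sulfate outside the brackets (-2 each) → the complex ion is 2+.
Ligand charges: 2×en neutral; 1×N3 = -1; 1×H2O neutral; sum -1.
Os + (-1) = 2+ ⇒ Os is +3.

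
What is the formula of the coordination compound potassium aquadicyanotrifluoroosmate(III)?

Ligands: 1 aqua (H2O, neutral), 3 fluoro (F, -1), 2 cyano (CN, -1). Ligand charge sum = -5.
With Os in oxidation state +3, the complex ion is [Os...]^2−.
Charge balance with potassium (+1) requires 1 complex ion per 2 potassium.

K2[Os(CN)2F3(H2O)]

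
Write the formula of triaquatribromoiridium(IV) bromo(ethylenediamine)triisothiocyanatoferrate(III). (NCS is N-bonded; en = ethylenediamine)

[IrBr3(H2O)3][FeBr(en)(NCS)3]

Cation [Ir…]: ligand charges -3, Ir(IV) ⇒ ion charge 1+.
Anion [Fe…]: ligand charges -4, Fe(III) ⇒ ion charge 1−.
One 1+ cation balances one 1− anion.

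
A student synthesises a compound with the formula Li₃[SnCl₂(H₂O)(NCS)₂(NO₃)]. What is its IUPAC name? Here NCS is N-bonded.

lithium aquadichlorodiisothiocyanatonitratostannate(II)

The 3 lithium counter-ions carry a total charge of +3, so each complex ion is 3−.
Ligand charges: 1×nitrato (-1 each), 2×chloro (-1 each), 2×isothiocyanato (-1 each), 1×aqua (neutral); total -5. So Sn + (-5) = 3−, giving Sn = +2.
The complex ion is anionic, so tin takes the -ate form stannate(II).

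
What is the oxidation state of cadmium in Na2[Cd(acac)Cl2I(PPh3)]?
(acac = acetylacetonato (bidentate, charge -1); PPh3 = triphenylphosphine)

+2

2 sodium outside the brackets (+1 each) → the complex ion is 2−.
Ligand charges: 1×acac = -1; 1×I = -1; 2×Cl = -2; 1×PPh3 neutral; sum -4.
Cd + (-4) = 2− ⇒ Cd is +2.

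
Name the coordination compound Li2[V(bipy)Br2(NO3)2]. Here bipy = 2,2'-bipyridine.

The 2 lithium counter-ions carry a total charge of +2, so each complex ion is 2−.
Ligand charges: 2×bromo (-1 each), 2×nitrato (-1 each), 1×2,2'-bipyridine (neutral); total -4. So V + (-4) = 2−, giving V = +2.
Ligands are named alphabetically: bipyridine before bromo before nitrato.
The complex ion is anionic, so vanadium takes the -ate form vanadate(II).

lithium (2,2'-bipyridine)dibromodinitratovanadate(II)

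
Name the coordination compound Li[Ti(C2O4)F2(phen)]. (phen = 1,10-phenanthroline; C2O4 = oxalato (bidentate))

lithium difluorooxalato(1,10-phenanthroline)titanate(III)

The 1 lithium counter-ion carries a total charge of +1, so each complex ion is 1−.
Ligand charges: 1×1,10-phenanthroline (neutral), 1×oxalato (-2 each), 2×fluoro (-1 each); total -4. So Ti + (-4) = 1−, giving Ti = +3.
Ligands are named alphabetically: fluoro before oxalato before phenanthroline.
The complex ion is anionic, so titanium takes the -ate form titanate(III).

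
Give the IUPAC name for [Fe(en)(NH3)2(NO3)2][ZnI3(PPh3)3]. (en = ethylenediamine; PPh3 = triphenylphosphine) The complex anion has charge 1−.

Both ions are complex: the cation is named first with the plain metal name, the anion second with the -ate form; each ion's ligands are alphabetised independently.
The complex anion is given as 1−; its ligand charges sum to -3, so Zn = +2.
A 1:1 salt means the cation carries the equal and opposite charge, 1+.
Cation: ligand charges sum to -2; for the ion to be 1+, Fe = +3.

diammine(ethylenediamine)dinitratoiron(III) triiodotris(triphenylphosphine)zincate(II)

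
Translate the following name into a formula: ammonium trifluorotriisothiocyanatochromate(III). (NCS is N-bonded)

Ligands: 3 fluoro (F, -1), 3 isothiocyanato (NCS, -1). Ligand charge sum = -6.
Charge balance with ammonium (+1) requires 1 complex ion per 3 ammonium.

(NH4)3[CrF3(NCS)3]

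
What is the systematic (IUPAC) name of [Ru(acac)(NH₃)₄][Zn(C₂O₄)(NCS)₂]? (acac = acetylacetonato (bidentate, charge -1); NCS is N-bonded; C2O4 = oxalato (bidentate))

(acetylacetonato)tetraammineruthenium(III) diisothiocyanatooxalatozincate(II)

Both ions are complex: the cation is named first with the plain metal name, the anion second with the -ate form; each ion's ligands are alphabetised independently.
Zinc is always +2 in its complexes; the anion's ligand charges sum to -4, so the complex anion is 2−.
A 1:1 salt means the cation carries the equal and opposite charge, 2+.
Cation: ligand charges sum to -1; for the ion to be 2+, Ru = +3.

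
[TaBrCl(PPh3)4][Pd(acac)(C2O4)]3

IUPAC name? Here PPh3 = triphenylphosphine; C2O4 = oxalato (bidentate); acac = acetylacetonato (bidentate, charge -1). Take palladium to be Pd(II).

Both ions are complex: the cation is named first with the plain metal name, the anion second with the -ate form; each ion's ligands are alphabetised independently.
Pd is given as +2; the anion's ligand charges sum to -3, so the complex anion is 1−.
With 3 anions per cation, the cation must be 3×1 = 3+.
Cation: ligand charges sum to -2; for the ion to be 3+, Ta = +5.

bromochlorotetrakis(triphenylphosphine)tantalum(V) (acetylacetonato)oxalatopalladate(II)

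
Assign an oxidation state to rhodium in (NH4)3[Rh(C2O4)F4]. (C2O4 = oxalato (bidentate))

3 ammonium outside the brackets (+1 each) → the complex ion is 3−.
Ligand charges: 1×C2O4 = -2; 4×F = -4; sum -6.
Rh + (-6) = 3− ⇒ Rh is +3.

+3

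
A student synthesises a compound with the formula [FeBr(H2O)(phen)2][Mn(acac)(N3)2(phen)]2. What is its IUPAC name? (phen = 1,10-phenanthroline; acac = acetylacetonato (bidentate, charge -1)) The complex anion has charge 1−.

aquabromobis(1,10-phenanthroline)iron(III) (acetylacetonato)diazido(1,10-phenanthroline)manganate(II)

Both ions are complex: the cation is named first with the plain metal name, the anion second with the -ate form; each ion's ligands are alphabetised independently.
The complex anion is given as 1−; its ligand charges sum to -3, so Mn = +2.
With 2 anions per cation, the cation must be 2×1 = 2+.
Cation: ligand charges sum to -1; for the ion to be 2+, Fe = +3.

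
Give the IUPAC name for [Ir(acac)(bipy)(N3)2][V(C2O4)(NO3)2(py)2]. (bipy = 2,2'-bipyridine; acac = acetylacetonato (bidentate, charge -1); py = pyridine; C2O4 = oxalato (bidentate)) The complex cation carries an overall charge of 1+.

Both ions are complex: the cation is named first with the plain metal name, the anion second with the -ate form; each ion's ligands are alphabetised independently.
The complex cation is given as 1+; its ligand charges sum to -3, so Ir = +4.
A 1:1 salt means the anion carries the equal and opposite charge, 1−.
Anion: ligand charges sum to -4; for the ion to be 1−, V = +3.

(acetylacetonato)diazido(2,2'-bipyridine)iridium(IV) dinitratooxalatobis(pyridine)vanadate(III)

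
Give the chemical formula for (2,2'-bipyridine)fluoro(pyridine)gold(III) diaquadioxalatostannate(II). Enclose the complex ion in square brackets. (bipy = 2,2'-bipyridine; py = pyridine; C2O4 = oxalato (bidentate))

[Au(bipy)F(py)][Sn(C2O4)2(H2O)2]

Cation [Au…]: ligand charges -1, Au(III) ⇒ ion charge 2+.
Anion [Sn…]: ligand charges -4, Sn(II) ⇒ ion charge 2−.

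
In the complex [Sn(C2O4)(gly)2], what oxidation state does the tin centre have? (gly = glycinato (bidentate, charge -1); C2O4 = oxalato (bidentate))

+4

No counter-ion: the bracketed complex is neutral.
Ligand charges: 2×gly = -2; 1×C2O4 = -2; sum -4.
Sn + (-4) = 0 ⇒ Sn is +4.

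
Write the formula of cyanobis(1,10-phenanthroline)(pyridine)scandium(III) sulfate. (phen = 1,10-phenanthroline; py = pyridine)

[Sc(CN)(phen)2(py)]SO4

Ligands: 1 cyano (CN, -1), 2 1,10-phenanthroline (phen, neutral), 1 pyridine (py, neutral). Ligand charge sum = -1.
With Sc in oxidation state +3, the complex ion is [Sc...]^2+.
Charge balance with sulfate (-2) requires 1 complex ion per 1 sulfate.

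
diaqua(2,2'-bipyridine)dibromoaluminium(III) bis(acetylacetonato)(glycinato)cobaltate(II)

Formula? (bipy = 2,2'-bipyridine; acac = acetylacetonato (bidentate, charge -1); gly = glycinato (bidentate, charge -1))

[Al(bipy)Br2(H2O)2][Co(acac)2(gly)]

Cation [Al…]: ligand charges -2, Al(III) ⇒ ion charge 1+.
Anion [Co…]: ligand charges -3, Co(II) ⇒ ion charge 1−.
One 1+ cation balances one 1− anion.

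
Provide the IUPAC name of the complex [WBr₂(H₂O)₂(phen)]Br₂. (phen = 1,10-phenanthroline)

diaquadibromo(1,10-phenanthroline)tungsten(IV) bromide

The 2 bromide counter-ions carry a total charge of -2, so each complex ion is 2+.
Ligand charges: 2×bromo (-1 each), 2×aqua (neutral), 1×1,10-phenanthroline (neutral); total -2. So W + (-2) = 2+, giving W = +4.
Ligands are named alphabetically: aqua before bromo before phenanthroline.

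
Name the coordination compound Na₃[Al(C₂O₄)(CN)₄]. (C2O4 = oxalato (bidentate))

sodium tetracyanooxalatoaluminate(III)

The 3 sodium counter-ions carry a total charge of +3, so each complex ion is 3−.
Ligand charges: 1×oxalato (-2 each), 4×cyano (-1 each); total -6. So Al + (-6) = 3−, giving Al = +3.
Ligands are named alphabetically: cyano before oxalato.
The complex ion is anionic, so aluminium takes the -ate form aluminate(III).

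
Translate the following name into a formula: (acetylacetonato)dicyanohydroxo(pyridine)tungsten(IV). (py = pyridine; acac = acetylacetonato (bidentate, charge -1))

[W(acac)(CN)2(OH)(py)]

Ligands: 1 hydroxo (OH, -1), 1 pyridine (py, neutral), 1 acetylacetonato (acac, -1), 2 cyano (CN, -1). Ligand charge sum = -4.
With W in oxidation state +4, the complex ion is [W...].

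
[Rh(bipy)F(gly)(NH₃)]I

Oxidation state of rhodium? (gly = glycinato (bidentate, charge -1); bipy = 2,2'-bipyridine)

1 iodide outside the brackets (-1 each) → the complex ion is 1+.
Ligand charges: 1×gly = -1; 1×bipy neutral; 1×F = -1; 1×NH3 neutral; sum -2.
Rh + (-2) = 1+ ⇒ Rh is +3.

+3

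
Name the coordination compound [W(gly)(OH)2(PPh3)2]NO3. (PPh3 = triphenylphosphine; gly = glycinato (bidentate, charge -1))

The 1 nitrate counter-ion carries a total charge of -1, so each complex ion is 1+.
Ligand charges: 2×triphenylphosphine (neutral), 1×glycinato (-1 each), 2×hydroxo (-1 each); total -3. So W + (-3) = 1+, giving W = +4.
Ligands are named alphabetically: glycinato before hydroxo before triphenylphosphine.

(glycinato)dihydroxobis(triphenylphosphine)tungsten(IV) nitrate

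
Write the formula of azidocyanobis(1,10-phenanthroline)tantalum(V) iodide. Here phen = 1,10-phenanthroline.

[Ta(CN)(N3)(phen)2]I3

Ligands: 1 cyano (CN, -1), 2 1,10-phenanthroline (phen, neutral), 1 azido (N3, -1). Ligand charge sum = -2.
With Ta in oxidation state +5, the complex ion is [Ta...]^3+.
Charge balance with iodide (-1) requires 1 complex ion per 3 iodide.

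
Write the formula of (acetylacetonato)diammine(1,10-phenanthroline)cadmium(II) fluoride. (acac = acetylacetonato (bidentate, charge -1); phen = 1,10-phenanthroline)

[Cd(acac)(NH3)2(phen)]F

Ligands: 1 acetylacetonato (acac, -1), 2 ammine (NH3, neutral), 1 1,10-phenanthroline (phen, neutral). Ligand charge sum = -1.
Charge balance with fluoride (-1) requires 1 complex ion per 1 fluoride.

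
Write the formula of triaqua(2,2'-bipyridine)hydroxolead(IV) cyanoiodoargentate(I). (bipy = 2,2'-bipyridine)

Cation [Pb…]: ligand charges -1, Pb(IV) ⇒ ion charge 3+.
Anion [Ag…]: ligand charges -2, Ag(I) ⇒ ion charge 1−.
One 3+ cation requires 3 of the 1− anion.

[Pb(bipy)(H2O)3(OH)][Ag(CN)I]3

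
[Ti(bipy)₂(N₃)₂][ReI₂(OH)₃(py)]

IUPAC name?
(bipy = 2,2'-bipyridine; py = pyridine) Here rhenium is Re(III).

Both ions are complex: the cation is named first with the plain metal name, the anion second with the -ate form; each ion's ligands are alphabetised independently.
Re is given as +3; the anion's ligand charges sum to -5, so the complex anion is 2−.
A 1:1 salt means the cation carries the equal and opposite charge, 2+.
Cation: ligand charges sum to -2; for the ion to be 2+, Ti = +4.

diazidobis(2,2'-bipyridine)titanium(IV) trihydroxodiiodo(pyridine)rhenate(III)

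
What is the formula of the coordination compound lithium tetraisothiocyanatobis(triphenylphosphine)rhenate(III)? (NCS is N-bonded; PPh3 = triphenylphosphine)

Li[Re(NCS)4(PPh3)2]

Ligands: 4 isothiocyanato (NCS, -1), 2 triphenylphosphine (PPh3, neutral). Ligand charge sum = -4.
With Re in oxidation state +3, the complex ion is [Re...]^1−.
Charge balance with lithium (+1) requires 1 complex ion per 1 lithium.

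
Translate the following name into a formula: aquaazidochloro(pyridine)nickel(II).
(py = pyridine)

[NiCl(H2O)(N3)(py)]

Ligands: 1 azido (N3, -1), 1 aqua (H2O, neutral), 1 chloro (Cl, -1), 1 pyridine (py, neutral). Ligand charge sum = -2.
With Ni in oxidation state +2, the complex ion is [Ni...].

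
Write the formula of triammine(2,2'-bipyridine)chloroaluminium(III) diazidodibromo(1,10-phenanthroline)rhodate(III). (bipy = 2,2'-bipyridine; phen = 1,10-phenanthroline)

Cation [Al…]: ligand charges -1, Al(III) ⇒ ion charge 2+.
Anion [Rh…]: ligand charges -4, Rh(III) ⇒ ion charge 1−.
One 2+ cation requires 2 of the 1− anion.

[Al(bipy)Cl(NH3)3][RhBr2(N3)2(phen)]2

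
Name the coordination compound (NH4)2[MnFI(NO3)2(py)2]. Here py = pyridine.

The 2 ammonium counter-ions carry a total charge of +2, so each complex ion is 2−.
Ligand charges: 1×iodo (-1 each), 1×fluoro (-1 each), 2×nitrato (-1 each), 2×pyridine (neutral); total -4. So Mn + (-4) = 2−, giving Mn = +2.
Ligands are named alphabetically: fluoro before iodo before nitrato before pyridine.
The complex ion is anionic, so manganese takes the -ate form manganate(II).

ammonium fluoroiododinitratobis(pyridine)manganate(II)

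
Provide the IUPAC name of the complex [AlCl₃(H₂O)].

There is no counter-ion, so the complex is neutral overall.
Ligand charges: 3×chloro (-1 each), 1×aqua (neutral); total -3. So Al + (-3) = 0, giving Al = +3.
Ligands are named alphabetically: aqua before chloro.

aquatrichloroaluminium(III)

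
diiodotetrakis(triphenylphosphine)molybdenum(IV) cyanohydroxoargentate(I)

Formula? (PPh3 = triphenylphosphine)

Cation [Mo…]: ligand charges -2, Mo(IV) ⇒ ion charge 2+.
Anion [Ag…]: ligand charges -2, Ag(I) ⇒ ion charge 1−.
One 2+ cation requires 2 of the 1− anion.

[MoI2(PPh3)4][Ag(CN)(OH)]2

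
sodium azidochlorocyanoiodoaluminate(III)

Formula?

Ligands: 1 iodo (I, -1), 1 azido (N3, -1), 1 chloro (Cl, -1), 1 cyano (CN, -1). Ligand charge sum = -4.
With Al in oxidation state +3, the complex ion is [Al...]^1−.
Charge balance with sodium (+1) requires 1 complex ion per 1 sodium.

Na[AlCl(CN)I(N3)]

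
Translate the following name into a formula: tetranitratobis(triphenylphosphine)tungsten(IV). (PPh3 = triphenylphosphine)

Ligands: 4 nitrato (NO3, -1), 2 triphenylphosphine (PPh3, neutral). Ligand charge sum = -4.
With W in oxidation state +4, the complex ion is [W...].

[W(NO3)4(PPh3)2]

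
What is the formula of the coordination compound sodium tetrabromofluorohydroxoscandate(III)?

Na3[ScBr4F(OH)]

Ligands: 1 hydroxo (OH, -1), 1 fluoro (F, -1), 4 bromo (Br, -1). Ligand charge sum = -6.
With Sc in oxidation state +3, the complex ion is [Sc...]^3−.
Charge balance with sodium (+1) requires 1 complex ion per 3 sodium.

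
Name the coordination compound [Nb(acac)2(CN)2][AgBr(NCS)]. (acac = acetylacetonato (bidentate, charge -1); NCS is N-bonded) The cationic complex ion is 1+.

Both ions are complex: the cation is named first with the plain metal name, the anion second with the -ate form; each ion's ligands are alphabetised independently.
The complex cation is given as 1+; its ligand charges sum to -4, so Nb = +5.
A 1:1 salt means the anion carries the equal and opposite charge, 1−.
Anion: ligand charges sum to -2; for the ion to be 1−, Ag = +1.

bis(acetylacetonato)dicyanoniobium(V) bromoisothiocyanatoargentate(I)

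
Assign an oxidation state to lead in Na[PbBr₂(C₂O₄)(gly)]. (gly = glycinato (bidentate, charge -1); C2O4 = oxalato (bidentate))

+4

1 sodium outside the brackets (+1 each) → the complex ion is 1−.
Ligand charges: 1×gly = -1; 2×Br = -2; 1×C2O4 = -2; sum -5.
Pb + (-5) = 1− ⇒ Pb is +4.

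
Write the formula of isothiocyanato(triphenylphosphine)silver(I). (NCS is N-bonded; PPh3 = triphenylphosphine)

[Ag(NCS)(PPh3)]

Ligands: 1 isothiocyanato (NCS, -1), 1 triphenylphosphine (PPh3, neutral). Ligand charge sum = -1.
With Ag in oxidation state +1, the complex ion is [Ag...].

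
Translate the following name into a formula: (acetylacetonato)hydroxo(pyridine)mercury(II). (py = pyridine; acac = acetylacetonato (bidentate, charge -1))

[Hg(acac)(OH)(py)]

Ligands: 1 pyridine (py, neutral), 1 acetylacetonato (acac, -1), 1 hydroxo (OH, -1). Ligand charge sum = -2.
With Hg in oxidation state +2, the complex ion is [Hg...].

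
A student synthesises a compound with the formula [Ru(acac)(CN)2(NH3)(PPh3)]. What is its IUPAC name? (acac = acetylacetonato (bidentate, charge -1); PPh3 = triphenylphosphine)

There is no counter-ion, so the complex is neutral overall.
Ligand charges: 2×cyano (-1 each), 1×ammine (neutral), 1×acetylacetonato (-1 each), 1×triphenylphosphine (neutral); total -3. So Ru + (-3) = 0, giving Ru = +3.
Ligands are named alphabetically: acetylacetonato before ammine before cyano before triphenylphosphine.

(acetylacetonato)amminedicyano(triphenylphosphine)ruthenium(III)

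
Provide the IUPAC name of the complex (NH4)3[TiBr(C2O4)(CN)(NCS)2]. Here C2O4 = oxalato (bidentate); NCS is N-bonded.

The 3 ammonium counter-ions carry a total charge of +3, so each complex ion is 3−.
Ligand charges: 1×oxalato (-2 each), 1×bromo (-1 each), 1×cyano (-1 each), 2×isothiocyanato (-1 each); total -6. So Ti + (-6) = 3−, giving Ti = +3.
Ligands are named alphabetically: bromo before cyano before isothiocyanato before oxalato.
The complex ion is anionic, so titanium takes the -ate form titanate(III).

ammonium bromocyanodiisothiocyanatooxalatotitanate(III)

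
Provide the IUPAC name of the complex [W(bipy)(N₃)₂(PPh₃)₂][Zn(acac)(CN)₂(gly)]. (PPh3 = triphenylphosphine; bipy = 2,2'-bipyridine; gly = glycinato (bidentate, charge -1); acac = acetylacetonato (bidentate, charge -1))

Zinc is always +2 in its complexes; the anion's ligand charges sum to -4, so the complex anion is 2−.
A 1:1 salt means the cation carries the equal and opposite charge, 2+.
Cation: ligand charges sum to -2; for the ion to be 2+, W = +4.

diazido(2,2'-bipyridine)bis(triphenylphosphine)tungsten(IV) (acetylacetonato)dicyano(glycinato)zincate(II)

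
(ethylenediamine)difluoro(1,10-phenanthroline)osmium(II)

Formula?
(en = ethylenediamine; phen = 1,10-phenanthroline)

[Os(en)F2(phen)]

Ligands: 1 ethylenediamine (en, neutral), 2 fluoro (F, -1), 1 1,10-phenanthroline (phen, neutral). Ligand charge sum = -2.
With Os in oxidation state +2, the complex ion is [Os...].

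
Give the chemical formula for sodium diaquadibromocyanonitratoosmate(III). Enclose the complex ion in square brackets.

Ligands: 2 bromo (Br, -1), 1 cyano (CN, -1), 2 aqua (H2O, neutral), 1 nitrato (NO3, -1). Ligand charge sum = -4.
With Os in oxidation state +3, the complex ion is [Os...]^1−.
Charge balance with sodium (+1) requires 1 complex ion per 1 sodium.

Na[OsBr2(CN)(H2O)2(NO3)]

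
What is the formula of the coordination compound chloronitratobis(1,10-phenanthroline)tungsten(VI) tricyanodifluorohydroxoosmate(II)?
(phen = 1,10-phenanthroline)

[WCl(NO3)(phen)2][Os(CN)3F2(OH)]

Cation [W…]: ligand charges -2, W(VI) ⇒ ion charge 4+.
Anion [Os…]: ligand charges -6, Os(II) ⇒ ion charge 4−.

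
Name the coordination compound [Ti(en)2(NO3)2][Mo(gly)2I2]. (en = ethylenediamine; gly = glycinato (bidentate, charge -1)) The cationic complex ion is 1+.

bis(ethylenediamine)dinitratotitanium(III) bis(glycinato)diiodomolybdate(III)

Both ions are complex: the cation is named first with the plain metal name, the anion second with the -ate form; each ion's ligands are alphabetised independently.
The complex cation is given as 1+; its ligand charges sum to -2, so Ti = +3.
A 1:1 salt means the anion carries the equal and opposite charge, 1−.
Anion: ligand charges sum to -4; for the ion to be 1−, Mo = +3.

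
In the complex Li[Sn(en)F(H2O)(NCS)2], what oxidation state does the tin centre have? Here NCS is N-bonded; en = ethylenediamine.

1 lithium outside the brackets (+1 each) → the complex ion is 1−.
Ligand charges: 1×F = -1; 1×H2O neutral; 2×NCS = -2; 1×en neutral; sum -3.
Sn + (-3) = 1− ⇒ Sn is +2.

+2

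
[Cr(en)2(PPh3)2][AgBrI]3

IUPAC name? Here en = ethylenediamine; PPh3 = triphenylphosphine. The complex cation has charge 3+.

bis(ethylenediamine)bis(triphenylphosphine)chromium(III) bromoiodoargentate(I)

Both ions are complex: the cation is named first with the plain metal name, the anion second with the -ate form; each ion's ligands are alphabetised independently.
The complex cation is given as 3+; its ligand charges sum to 0, so Cr = +3.
With 3 anions per cation, each anion must be 3/3 = 1−.
Anion: ligand charges sum to -2; for the ion to be 1−, Ag = +1.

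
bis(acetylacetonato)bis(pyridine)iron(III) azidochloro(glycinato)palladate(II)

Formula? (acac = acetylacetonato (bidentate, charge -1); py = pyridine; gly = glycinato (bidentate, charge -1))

Cation [Fe…]: ligand charges -2, Fe(III) ⇒ ion charge 1+.
Anion [Pd…]: ligand charges -3, Pd(II) ⇒ ion charge 1−.
One 1+ cation balances one 1− anion.

[Fe(acac)2(py)2][PdCl(gly)(N3)]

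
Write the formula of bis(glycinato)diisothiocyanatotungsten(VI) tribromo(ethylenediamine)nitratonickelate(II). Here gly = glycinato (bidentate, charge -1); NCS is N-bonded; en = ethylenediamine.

[W(gly)2(NCS)2][NiBr3(en)(NO3)]

Cation [W…]: ligand charges -4, W(VI) ⇒ ion charge 2+.
Anion [Ni…]: ligand charges -4, Ni(II) ⇒ ion charge 2−.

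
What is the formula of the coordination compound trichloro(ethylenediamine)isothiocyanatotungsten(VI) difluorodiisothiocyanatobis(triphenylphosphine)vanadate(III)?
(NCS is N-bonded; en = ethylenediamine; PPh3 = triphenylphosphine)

[WCl3(en)(NCS)][VF2(NCS)2(PPh3)2]2

Cation [W…]: ligand charges -4, W(VI) ⇒ ion charge 2+.
Anion [V…]: ligand charges -4, V(III) ⇒ ion charge 1−.
One 2+ cation requires 2 of the 1− anion.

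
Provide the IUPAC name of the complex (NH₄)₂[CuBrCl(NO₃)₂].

ammonium bromochlorodinitratocuprate(II)

The 2 ammonium counter-ions carry a total charge of +2, so each complex ion is 2−.
Ligand charges: 1×bromo (-1 each), 1×chloro (-1 each), 2×nitrato (-1 each); total -4. So Cu + (-4) = 2−, giving Cu = +2.
Ligands are named alphabetically: bromo before chloro before nitrato.
The complex ion is anionic, so copper takes the -ate form cuprate(II).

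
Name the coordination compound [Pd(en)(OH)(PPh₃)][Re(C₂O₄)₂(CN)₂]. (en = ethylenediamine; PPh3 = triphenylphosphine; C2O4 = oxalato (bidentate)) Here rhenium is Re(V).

(ethylenediamine)hydroxo(triphenylphosphine)palladium(II) dicyanodioxalatorhenate(V)

Re is given as +5; the anion's ligand charges sum to -6, so the complex anion is 1−.
A 1:1 salt means the cation carries the equal and opposite charge, 1+.
Cation: ligand charges sum to -1; for the ion to be 1+, Pd = +2.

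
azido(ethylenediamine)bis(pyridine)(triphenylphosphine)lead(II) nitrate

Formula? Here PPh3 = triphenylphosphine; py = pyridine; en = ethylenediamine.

[Pb(en)(N3)(PPh3)(py)2]NO3

Ligands: 1 triphenylphosphine (PPh3, neutral), 1 azido (N3, -1), 2 pyridine (py, neutral), 1 ethylenediamine (en, neutral). Ligand charge sum = -1.
With Pb in oxidation state +2, the complex ion is [Pb...]^1+.
Charge balance with nitrate (-1) requires 1 complex ion per 1 nitrate.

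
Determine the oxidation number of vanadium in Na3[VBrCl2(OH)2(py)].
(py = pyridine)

3 sodium outside the brackets (+1 each) → the complex ion is 3−.
Ligand charges: 1×py neutral; 1×Br = -1; 2×Cl = -2; 2×OH = -2; sum -5.
V + (-5) = 3− ⇒ V is +2.

+2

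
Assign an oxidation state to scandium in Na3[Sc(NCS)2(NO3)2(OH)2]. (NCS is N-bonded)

3 sodium outside the brackets (+1 each) → the complex ion is 3−.
Ligand charges: 2×OH = -2; 2×NO3 = -2; 2×NCS = -2; sum -6.
Sc + (-6) = 3− ⇒ Sc is +3.

+3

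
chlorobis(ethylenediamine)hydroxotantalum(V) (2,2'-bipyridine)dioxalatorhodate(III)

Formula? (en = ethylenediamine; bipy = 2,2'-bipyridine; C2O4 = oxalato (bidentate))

Cation [Ta…]: ligand charges -2, Ta(V) ⇒ ion charge 3+.
Anion [Rh…]: ligand charges -4, Rh(III) ⇒ ion charge 1−.

[TaCl(en)2(OH)][Rh(bipy)(C2O4)2]3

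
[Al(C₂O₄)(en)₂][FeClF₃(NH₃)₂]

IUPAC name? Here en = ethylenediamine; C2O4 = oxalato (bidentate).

bis(ethylenediamine)oxalatoaluminium(III) diamminechlorotrifluoroferrate(III)

Both ions are complex: the cation is named first with the plain metal name, the anion second with the -ate form; each ion's ligands are alphabetised independently.
Aluminium is always +3 in its complexes; the cation's ligand charges sum to -2, so the complex cation is 1+.
A 1:1 salt means the anion carries the equal and opposite charge, 1−.
Anion: ligand charges sum to -4; for the ion to be 1−, Fe = +3.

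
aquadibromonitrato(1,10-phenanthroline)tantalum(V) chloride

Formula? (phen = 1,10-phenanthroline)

[TaBr2(H2O)(NO3)(phen)]Cl2

Ligands: 1 nitrato (NO3, -1), 2 bromo (Br, -1), 1 aqua (H2O, neutral), 1 1,10-phenanthroline (phen, neutral). Ligand charge sum = -3.
With Ta in oxidation state +5, the complex ion is [Ta...]^2+.
Charge balance with chloride (-1) requires 1 complex ion per 2 chloride.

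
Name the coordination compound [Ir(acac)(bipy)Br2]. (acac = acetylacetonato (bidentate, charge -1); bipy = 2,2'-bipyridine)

(acetylacetonato)(2,2'-bipyridine)dibromoiridium(III)

There is no counter-ion, so the complex is neutral overall.
Ligand charges: 2×bromo (-1 each), 1×acetylacetonato (-1 each), 1×2,2'-bipyridine (neutral); total -3. So Ir + (-3) = 0, giving Ir = +3.
Ligands are named alphabetically: acetylacetonato before bipyridine before bromo.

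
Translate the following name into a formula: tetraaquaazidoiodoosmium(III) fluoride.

[Os(H2O)4I(N3)]F

Ligands: 1 iodo (I, -1), 4 aqua (H2O, neutral), 1 azido (N3, -1). Ligand charge sum = -2.
With Os in oxidation state +3, the complex ion is [Os...]^1+.
Charge balance with fluoride (-1) requires 1 complex ion per 1 fluoride.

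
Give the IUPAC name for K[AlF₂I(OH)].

The 1 potassium counter-ion carries a total charge of +1, so each complex ion is 1−.
Ligand charges: 2×fluoro (-1 each), 1×iodo (-1 each), 1×hydroxo (-1 each); total -4. So Al + (-4) = 1−, giving Al = +3.
Ligands are named alphabetically: fluoro before hydroxo before iodo.
The complex ion is anionic, so aluminium takes the -ate form aluminate(III).

potassium difluorohydroxoiodoaluminate(III)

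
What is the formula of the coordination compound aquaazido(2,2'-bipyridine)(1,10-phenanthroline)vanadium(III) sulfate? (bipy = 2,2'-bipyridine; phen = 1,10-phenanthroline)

[V(bipy)(H2O)(N3)(phen)]SO4

Ligands: 1 2,2'-bipyridine (bipy, neutral), 1 azido (N3, -1), 1 aqua (H2O, neutral), 1 1,10-phenanthroline (phen, neutral). Ligand charge sum = -1.
With V in oxidation state +3, the complex ion is [V...]^2+.
Charge balance with sulfate (-2) requires 1 complex ion per 1 sulfate.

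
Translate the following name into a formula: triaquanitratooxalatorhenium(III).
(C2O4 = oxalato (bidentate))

[Re(C2O4)(H2O)3(NO3)]

Ligands: 1 oxalato (C2O4, -2), 3 aqua (H2O, neutral), 1 nitrato (NO3, -1). Ligand charge sum = -3.
With Re in oxidation state +3, the complex ion is [Re...].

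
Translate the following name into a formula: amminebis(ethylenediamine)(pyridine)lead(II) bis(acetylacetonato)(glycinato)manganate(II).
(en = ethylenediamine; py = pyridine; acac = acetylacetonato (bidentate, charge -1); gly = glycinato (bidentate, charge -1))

[Pb(en)2(NH3)(py)][Mn(acac)2(gly)]2

Cation [Pb…]: ligand charges 0, Pb(II) ⇒ ion charge 2+.
Anion [Mn…]: ligand charges -3, Mn(II) ⇒ ion charge 1−.
One 2+ cation requires 2 of the 1− anion.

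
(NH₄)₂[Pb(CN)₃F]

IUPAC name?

The 2 ammonium counter-ions carry a total charge of +2, so each complex ion is 2−.
Ligand charges: 3×cyano (-1 each), 1×fluoro (-1 each); total -4. So Pb + (-4) = 2−, giving Pb = +2.
The complex ion is anionic, so lead takes the -ate form plumbate(II).

ammonium tricyanofluoroplumbate(II)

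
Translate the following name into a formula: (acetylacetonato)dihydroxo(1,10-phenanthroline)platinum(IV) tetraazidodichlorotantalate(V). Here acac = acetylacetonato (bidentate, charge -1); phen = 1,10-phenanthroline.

[Pt(acac)(OH)2(phen)][TaCl2(N3)4]

Cation [Pt…]: ligand charges -3, Pt(IV) ⇒ ion charge 1+.
Anion [Ta…]: ligand charges -6, Ta(V) ⇒ ion charge 1−.
One 1+ cation balances one 1− anion.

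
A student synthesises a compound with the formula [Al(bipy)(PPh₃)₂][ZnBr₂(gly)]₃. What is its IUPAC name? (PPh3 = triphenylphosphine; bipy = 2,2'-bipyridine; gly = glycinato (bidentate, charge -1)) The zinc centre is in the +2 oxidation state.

Zn is given as +2; the anion's ligand charges sum to -3, so the complex anion is 1−.
With 3 anions per cation, the cation must be 3×1 = 3+.
Cation: ligand charges sum to 0; for the ion to be 3+, Al = +3.

(2,2'-bipyridine)bis(triphenylphosphine)aluminium(III) dibromo(glycinato)zincate(II)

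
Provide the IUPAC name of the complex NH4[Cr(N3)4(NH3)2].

ammonium diamminetetraazidochromate(III)

The 1 ammonium counter-ion carries a total charge of +1, so each complex ion is 1−.
Ligand charges: 4×azido (-1 each), 2×ammine (neutral); total -4. So Cr + (-4) = 1−, giving Cr = +3.
The complex ion is anionic, so chromium takes the -ate form chromate(III).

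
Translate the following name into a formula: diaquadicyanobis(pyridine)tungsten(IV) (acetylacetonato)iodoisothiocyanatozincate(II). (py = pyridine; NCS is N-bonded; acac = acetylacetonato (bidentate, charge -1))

[W(CN)2(H2O)2(py)2][Zn(acac)I(NCS)]2

Cation [W…]: ligand charges -2, W(IV) ⇒ ion charge 2+.
Anion [Zn…]: ligand charges -3, Zn(II) ⇒ ion charge 1−.
One 2+ cation requires 2 of the 1− anion.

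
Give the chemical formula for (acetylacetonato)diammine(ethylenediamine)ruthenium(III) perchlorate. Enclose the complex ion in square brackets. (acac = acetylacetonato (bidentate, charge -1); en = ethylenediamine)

Ligands: 2 ammine (NH3, neutral), 1 acetylacetonato (acac, -1), 1 ethylenediamine (en, neutral). Ligand charge sum = -1.
With Ru in oxidation state +3, the complex ion is [Ru...]^2+.
Charge balance with perchlorate (-1) requires 1 complex ion per 2 perchlorate.

[Ru(acac)(en)(NH3)2](ClO4)2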